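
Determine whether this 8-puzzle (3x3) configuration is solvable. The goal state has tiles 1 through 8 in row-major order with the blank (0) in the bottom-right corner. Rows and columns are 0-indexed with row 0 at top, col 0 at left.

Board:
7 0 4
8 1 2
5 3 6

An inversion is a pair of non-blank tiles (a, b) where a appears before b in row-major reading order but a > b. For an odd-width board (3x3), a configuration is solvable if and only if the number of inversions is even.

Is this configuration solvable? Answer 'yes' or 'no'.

Answer: no

Derivation:
Inversions (pairs i<j in row-major order where tile[i] > tile[j] > 0): 15
15 is odd, so the puzzle is not solvable.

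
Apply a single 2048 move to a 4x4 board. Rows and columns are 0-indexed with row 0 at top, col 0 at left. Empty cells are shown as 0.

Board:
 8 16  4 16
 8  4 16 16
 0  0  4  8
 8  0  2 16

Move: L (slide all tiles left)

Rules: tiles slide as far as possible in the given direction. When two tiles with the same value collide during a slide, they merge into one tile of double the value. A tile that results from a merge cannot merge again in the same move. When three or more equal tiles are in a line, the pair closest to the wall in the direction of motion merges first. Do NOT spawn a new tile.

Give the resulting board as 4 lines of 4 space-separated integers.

Slide left:
row 0: [8, 16, 4, 16] -> [8, 16, 4, 16]
row 1: [8, 4, 16, 16] -> [8, 4, 32, 0]
row 2: [0, 0, 4, 8] -> [4, 8, 0, 0]
row 3: [8, 0, 2, 16] -> [8, 2, 16, 0]

Answer:  8 16  4 16
 8  4 32  0
 4  8  0  0
 8  2 16  0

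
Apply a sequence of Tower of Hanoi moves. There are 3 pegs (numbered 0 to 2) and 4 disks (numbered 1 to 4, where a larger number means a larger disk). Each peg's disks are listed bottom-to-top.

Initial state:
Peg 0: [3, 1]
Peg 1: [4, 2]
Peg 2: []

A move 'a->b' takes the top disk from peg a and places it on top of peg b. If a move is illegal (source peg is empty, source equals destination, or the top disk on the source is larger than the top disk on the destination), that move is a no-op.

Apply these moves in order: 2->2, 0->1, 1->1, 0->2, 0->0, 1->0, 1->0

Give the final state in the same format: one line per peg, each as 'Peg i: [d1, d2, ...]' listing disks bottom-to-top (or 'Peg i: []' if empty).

After move 1 (2->2):
Peg 0: [3, 1]
Peg 1: [4, 2]
Peg 2: []

After move 2 (0->1):
Peg 0: [3]
Peg 1: [4, 2, 1]
Peg 2: []

After move 3 (1->1):
Peg 0: [3]
Peg 1: [4, 2, 1]
Peg 2: []

After move 4 (0->2):
Peg 0: []
Peg 1: [4, 2, 1]
Peg 2: [3]

After move 5 (0->0):
Peg 0: []
Peg 1: [4, 2, 1]
Peg 2: [3]

After move 6 (1->0):
Peg 0: [1]
Peg 1: [4, 2]
Peg 2: [3]

After move 7 (1->0):
Peg 0: [1]
Peg 1: [4, 2]
Peg 2: [3]

Answer: Peg 0: [1]
Peg 1: [4, 2]
Peg 2: [3]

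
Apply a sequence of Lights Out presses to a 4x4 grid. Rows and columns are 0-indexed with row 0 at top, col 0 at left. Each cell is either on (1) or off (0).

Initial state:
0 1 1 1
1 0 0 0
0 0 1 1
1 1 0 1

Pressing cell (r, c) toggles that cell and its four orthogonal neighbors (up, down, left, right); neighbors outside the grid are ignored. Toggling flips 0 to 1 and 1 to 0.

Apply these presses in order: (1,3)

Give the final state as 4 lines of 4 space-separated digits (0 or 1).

Answer: 0 1 1 0
1 0 1 1
0 0 1 0
1 1 0 1

Derivation:
After press 1 at (1,3):
0 1 1 0
1 0 1 1
0 0 1 0
1 1 0 1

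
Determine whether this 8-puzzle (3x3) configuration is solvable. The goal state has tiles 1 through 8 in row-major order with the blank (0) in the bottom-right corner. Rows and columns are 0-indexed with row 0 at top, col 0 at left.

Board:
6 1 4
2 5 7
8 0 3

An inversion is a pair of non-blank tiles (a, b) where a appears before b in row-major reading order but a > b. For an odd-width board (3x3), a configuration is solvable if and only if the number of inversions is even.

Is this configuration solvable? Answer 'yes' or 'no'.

Inversions (pairs i<j in row-major order where tile[i] > tile[j] > 0): 10
10 is even, so the puzzle is solvable.

Answer: yes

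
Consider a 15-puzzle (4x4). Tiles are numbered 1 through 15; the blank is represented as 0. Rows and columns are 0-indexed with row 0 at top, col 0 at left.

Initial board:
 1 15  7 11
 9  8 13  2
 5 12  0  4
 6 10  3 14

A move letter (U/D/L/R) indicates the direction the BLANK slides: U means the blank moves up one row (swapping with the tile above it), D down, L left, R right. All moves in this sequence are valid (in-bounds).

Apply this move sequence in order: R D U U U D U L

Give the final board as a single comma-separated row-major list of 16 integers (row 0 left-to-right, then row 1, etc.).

After move 1 (R):
 1 15  7 11
 9  8 13  2
 5 12  4  0
 6 10  3 14

After move 2 (D):
 1 15  7 11
 9  8 13  2
 5 12  4 14
 6 10  3  0

After move 3 (U):
 1 15  7 11
 9  8 13  2
 5 12  4  0
 6 10  3 14

After move 4 (U):
 1 15  7 11
 9  8 13  0
 5 12  4  2
 6 10  3 14

After move 5 (U):
 1 15  7  0
 9  8 13 11
 5 12  4  2
 6 10  3 14

After move 6 (D):
 1 15  7 11
 9  8 13  0
 5 12  4  2
 6 10  3 14

After move 7 (U):
 1 15  7  0
 9  8 13 11
 5 12  4  2
 6 10  3 14

After move 8 (L):
 1 15  0  7
 9  8 13 11
 5 12  4  2
 6 10  3 14

Answer: 1, 15, 0, 7, 9, 8, 13, 11, 5, 12, 4, 2, 6, 10, 3, 14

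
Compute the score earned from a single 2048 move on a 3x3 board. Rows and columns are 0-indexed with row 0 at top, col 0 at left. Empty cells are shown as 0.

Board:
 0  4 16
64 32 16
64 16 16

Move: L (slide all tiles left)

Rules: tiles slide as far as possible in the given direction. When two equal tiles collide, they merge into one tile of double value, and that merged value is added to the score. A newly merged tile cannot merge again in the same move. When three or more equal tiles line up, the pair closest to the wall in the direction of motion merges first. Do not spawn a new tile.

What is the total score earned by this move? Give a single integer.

Answer: 32

Derivation:
Slide left:
row 0: [0, 4, 16] -> [4, 16, 0]  score +0 (running 0)
row 1: [64, 32, 16] -> [64, 32, 16]  score +0 (running 0)
row 2: [64, 16, 16] -> [64, 32, 0]  score +32 (running 32)
Board after move:
 4 16  0
64 32 16
64 32  0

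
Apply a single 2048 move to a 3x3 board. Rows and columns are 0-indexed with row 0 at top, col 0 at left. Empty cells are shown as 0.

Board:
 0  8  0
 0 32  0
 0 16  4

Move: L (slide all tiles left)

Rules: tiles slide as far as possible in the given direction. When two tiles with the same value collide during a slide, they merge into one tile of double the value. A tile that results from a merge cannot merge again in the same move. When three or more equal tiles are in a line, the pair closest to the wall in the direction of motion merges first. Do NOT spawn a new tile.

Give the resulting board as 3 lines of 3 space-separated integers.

Answer:  8  0  0
32  0  0
16  4  0

Derivation:
Slide left:
row 0: [0, 8, 0] -> [8, 0, 0]
row 1: [0, 32, 0] -> [32, 0, 0]
row 2: [0, 16, 4] -> [16, 4, 0]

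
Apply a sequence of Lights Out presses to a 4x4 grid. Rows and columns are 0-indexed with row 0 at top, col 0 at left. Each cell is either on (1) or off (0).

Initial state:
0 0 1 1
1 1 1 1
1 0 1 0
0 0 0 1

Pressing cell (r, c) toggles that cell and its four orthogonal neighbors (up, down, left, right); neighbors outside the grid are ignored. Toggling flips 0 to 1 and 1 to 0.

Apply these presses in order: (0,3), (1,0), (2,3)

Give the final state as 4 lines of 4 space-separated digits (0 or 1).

After press 1 at (0,3):
0 0 0 0
1 1 1 0
1 0 1 0
0 0 0 1

After press 2 at (1,0):
1 0 0 0
0 0 1 0
0 0 1 0
0 0 0 1

After press 3 at (2,3):
1 0 0 0
0 0 1 1
0 0 0 1
0 0 0 0

Answer: 1 0 0 0
0 0 1 1
0 0 0 1
0 0 0 0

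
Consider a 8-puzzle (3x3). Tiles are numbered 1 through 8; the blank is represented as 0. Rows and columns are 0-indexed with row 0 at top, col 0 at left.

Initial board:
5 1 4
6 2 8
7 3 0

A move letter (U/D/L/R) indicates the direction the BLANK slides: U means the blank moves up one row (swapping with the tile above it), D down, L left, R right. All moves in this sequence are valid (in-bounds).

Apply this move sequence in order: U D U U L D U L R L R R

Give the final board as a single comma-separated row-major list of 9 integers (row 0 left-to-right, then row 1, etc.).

Answer: 5, 1, 0, 6, 2, 4, 7, 3, 8

Derivation:
After move 1 (U):
5 1 4
6 2 0
7 3 8

After move 2 (D):
5 1 4
6 2 8
7 3 0

After move 3 (U):
5 1 4
6 2 0
7 3 8

After move 4 (U):
5 1 0
6 2 4
7 3 8

After move 5 (L):
5 0 1
6 2 4
7 3 8

After move 6 (D):
5 2 1
6 0 4
7 3 8

After move 7 (U):
5 0 1
6 2 4
7 3 8

After move 8 (L):
0 5 1
6 2 4
7 3 8

After move 9 (R):
5 0 1
6 2 4
7 3 8

After move 10 (L):
0 5 1
6 2 4
7 3 8

After move 11 (R):
5 0 1
6 2 4
7 3 8

After move 12 (R):
5 1 0
6 2 4
7 3 8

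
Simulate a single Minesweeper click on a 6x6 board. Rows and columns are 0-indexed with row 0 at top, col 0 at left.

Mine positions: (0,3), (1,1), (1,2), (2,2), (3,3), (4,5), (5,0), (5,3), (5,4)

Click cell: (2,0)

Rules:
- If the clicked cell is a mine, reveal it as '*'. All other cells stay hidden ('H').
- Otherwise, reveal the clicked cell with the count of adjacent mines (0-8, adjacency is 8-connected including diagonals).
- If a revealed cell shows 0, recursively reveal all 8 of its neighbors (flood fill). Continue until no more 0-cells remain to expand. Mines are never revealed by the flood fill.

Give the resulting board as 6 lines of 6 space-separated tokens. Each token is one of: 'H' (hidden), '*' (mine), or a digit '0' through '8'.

H H H H H H
H H H H H H
1 H H H H H
H H H H H H
H H H H H H
H H H H H H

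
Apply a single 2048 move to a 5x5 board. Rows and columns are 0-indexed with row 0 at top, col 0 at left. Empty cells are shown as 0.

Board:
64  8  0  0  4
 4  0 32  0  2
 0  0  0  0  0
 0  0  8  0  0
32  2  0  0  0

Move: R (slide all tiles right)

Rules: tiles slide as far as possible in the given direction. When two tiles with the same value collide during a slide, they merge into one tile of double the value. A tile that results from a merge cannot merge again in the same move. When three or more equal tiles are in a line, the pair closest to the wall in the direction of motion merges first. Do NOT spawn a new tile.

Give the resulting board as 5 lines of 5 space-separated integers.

Slide right:
row 0: [64, 8, 0, 0, 4] -> [0, 0, 64, 8, 4]
row 1: [4, 0, 32, 0, 2] -> [0, 0, 4, 32, 2]
row 2: [0, 0, 0, 0, 0] -> [0, 0, 0, 0, 0]
row 3: [0, 0, 8, 0, 0] -> [0, 0, 0, 0, 8]
row 4: [32, 2, 0, 0, 0] -> [0, 0, 0, 32, 2]

Answer:  0  0 64  8  4
 0  0  4 32  2
 0  0  0  0  0
 0  0  0  0  8
 0  0  0 32  2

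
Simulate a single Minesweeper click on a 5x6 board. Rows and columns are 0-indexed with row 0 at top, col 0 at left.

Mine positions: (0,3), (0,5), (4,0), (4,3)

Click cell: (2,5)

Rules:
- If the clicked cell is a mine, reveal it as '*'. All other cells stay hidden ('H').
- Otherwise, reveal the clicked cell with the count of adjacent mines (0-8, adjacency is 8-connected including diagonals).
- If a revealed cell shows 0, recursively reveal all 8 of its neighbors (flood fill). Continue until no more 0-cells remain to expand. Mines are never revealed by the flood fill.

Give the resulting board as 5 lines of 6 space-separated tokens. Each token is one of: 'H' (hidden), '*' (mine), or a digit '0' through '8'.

0 0 1 H H H
0 0 1 1 2 1
0 0 0 0 0 0
1 1 1 1 1 0
H H H H 1 0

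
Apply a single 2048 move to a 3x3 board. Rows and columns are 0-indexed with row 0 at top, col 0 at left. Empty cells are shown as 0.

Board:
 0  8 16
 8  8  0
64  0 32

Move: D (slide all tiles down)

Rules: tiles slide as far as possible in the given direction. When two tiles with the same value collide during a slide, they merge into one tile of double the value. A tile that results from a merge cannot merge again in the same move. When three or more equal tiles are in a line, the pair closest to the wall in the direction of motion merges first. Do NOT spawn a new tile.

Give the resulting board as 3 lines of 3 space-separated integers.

Slide down:
col 0: [0, 8, 64] -> [0, 8, 64]
col 1: [8, 8, 0] -> [0, 0, 16]
col 2: [16, 0, 32] -> [0, 16, 32]

Answer:  0  0  0
 8  0 16
64 16 32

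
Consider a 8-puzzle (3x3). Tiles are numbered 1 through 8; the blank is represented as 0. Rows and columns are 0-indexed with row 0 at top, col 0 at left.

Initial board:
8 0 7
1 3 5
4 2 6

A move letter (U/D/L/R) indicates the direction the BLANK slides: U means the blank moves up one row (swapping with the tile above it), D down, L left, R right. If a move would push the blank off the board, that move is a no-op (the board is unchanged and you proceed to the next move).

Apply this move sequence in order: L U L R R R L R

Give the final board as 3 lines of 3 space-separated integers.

Answer: 8 7 0
1 3 5
4 2 6

Derivation:
After move 1 (L):
0 8 7
1 3 5
4 2 6

After move 2 (U):
0 8 7
1 3 5
4 2 6

After move 3 (L):
0 8 7
1 3 5
4 2 6

After move 4 (R):
8 0 7
1 3 5
4 2 6

After move 5 (R):
8 7 0
1 3 5
4 2 6

After move 6 (R):
8 7 0
1 3 5
4 2 6

After move 7 (L):
8 0 7
1 3 5
4 2 6

After move 8 (R):
8 7 0
1 3 5
4 2 6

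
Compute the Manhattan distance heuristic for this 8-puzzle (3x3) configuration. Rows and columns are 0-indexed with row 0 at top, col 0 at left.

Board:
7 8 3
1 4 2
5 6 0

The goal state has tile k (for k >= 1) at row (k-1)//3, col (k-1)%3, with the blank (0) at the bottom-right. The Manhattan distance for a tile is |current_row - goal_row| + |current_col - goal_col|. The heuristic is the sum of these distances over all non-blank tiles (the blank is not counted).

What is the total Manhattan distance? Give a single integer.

Answer: 12

Derivation:
Tile 7: at (0,0), goal (2,0), distance |0-2|+|0-0| = 2
Tile 8: at (0,1), goal (2,1), distance |0-2|+|1-1| = 2
Tile 3: at (0,2), goal (0,2), distance |0-0|+|2-2| = 0
Tile 1: at (1,0), goal (0,0), distance |1-0|+|0-0| = 1
Tile 4: at (1,1), goal (1,0), distance |1-1|+|1-0| = 1
Tile 2: at (1,2), goal (0,1), distance |1-0|+|2-1| = 2
Tile 5: at (2,0), goal (1,1), distance |2-1|+|0-1| = 2
Tile 6: at (2,1), goal (1,2), distance |2-1|+|1-2| = 2
Sum: 2 + 2 + 0 + 1 + 1 + 2 + 2 + 2 = 12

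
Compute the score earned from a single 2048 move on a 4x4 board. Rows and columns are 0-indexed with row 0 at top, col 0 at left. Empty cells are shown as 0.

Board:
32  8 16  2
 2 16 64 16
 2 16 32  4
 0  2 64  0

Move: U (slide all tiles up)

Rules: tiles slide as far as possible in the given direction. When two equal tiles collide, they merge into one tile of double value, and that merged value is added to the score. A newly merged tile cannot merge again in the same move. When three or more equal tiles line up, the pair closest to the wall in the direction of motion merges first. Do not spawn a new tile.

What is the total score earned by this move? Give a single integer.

Answer: 36

Derivation:
Slide up:
col 0: [32, 2, 2, 0] -> [32, 4, 0, 0]  score +4 (running 4)
col 1: [8, 16, 16, 2] -> [8, 32, 2, 0]  score +32 (running 36)
col 2: [16, 64, 32, 64] -> [16, 64, 32, 64]  score +0 (running 36)
col 3: [2, 16, 4, 0] -> [2, 16, 4, 0]  score +0 (running 36)
Board after move:
32  8 16  2
 4 32 64 16
 0  2 32  4
 0  0 64  0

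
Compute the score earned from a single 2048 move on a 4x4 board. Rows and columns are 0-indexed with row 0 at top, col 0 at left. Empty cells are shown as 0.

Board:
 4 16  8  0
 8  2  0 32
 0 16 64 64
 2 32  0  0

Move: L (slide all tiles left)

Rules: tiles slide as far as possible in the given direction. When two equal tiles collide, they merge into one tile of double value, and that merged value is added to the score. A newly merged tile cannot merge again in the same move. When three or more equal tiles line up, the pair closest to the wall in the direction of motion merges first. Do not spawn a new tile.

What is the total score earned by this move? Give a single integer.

Slide left:
row 0: [4, 16, 8, 0] -> [4, 16, 8, 0]  score +0 (running 0)
row 1: [8, 2, 0, 32] -> [8, 2, 32, 0]  score +0 (running 0)
row 2: [0, 16, 64, 64] -> [16, 128, 0, 0]  score +128 (running 128)
row 3: [2, 32, 0, 0] -> [2, 32, 0, 0]  score +0 (running 128)
Board after move:
  4  16   8   0
  8   2  32   0
 16 128   0   0
  2  32   0   0

Answer: 128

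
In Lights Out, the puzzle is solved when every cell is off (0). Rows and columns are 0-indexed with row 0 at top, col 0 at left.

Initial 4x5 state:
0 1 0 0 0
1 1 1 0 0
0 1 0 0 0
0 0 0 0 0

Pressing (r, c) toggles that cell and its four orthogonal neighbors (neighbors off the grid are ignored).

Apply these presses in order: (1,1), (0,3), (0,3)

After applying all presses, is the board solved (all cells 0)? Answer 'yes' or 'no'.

Answer: yes

Derivation:
After press 1 at (1,1):
0 0 0 0 0
0 0 0 0 0
0 0 0 0 0
0 0 0 0 0

After press 2 at (0,3):
0 0 1 1 1
0 0 0 1 0
0 0 0 0 0
0 0 0 0 0

After press 3 at (0,3):
0 0 0 0 0
0 0 0 0 0
0 0 0 0 0
0 0 0 0 0

Lights still on: 0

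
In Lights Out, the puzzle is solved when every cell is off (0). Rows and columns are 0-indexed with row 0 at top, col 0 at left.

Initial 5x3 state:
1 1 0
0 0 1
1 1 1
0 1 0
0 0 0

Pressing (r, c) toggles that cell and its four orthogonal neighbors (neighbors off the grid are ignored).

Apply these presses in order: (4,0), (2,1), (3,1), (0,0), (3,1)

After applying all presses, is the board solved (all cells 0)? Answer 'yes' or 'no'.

After press 1 at (4,0):
1 1 0
0 0 1
1 1 1
1 1 0
1 1 0

After press 2 at (2,1):
1 1 0
0 1 1
0 0 0
1 0 0
1 1 0

After press 3 at (3,1):
1 1 0
0 1 1
0 1 0
0 1 1
1 0 0

After press 4 at (0,0):
0 0 0
1 1 1
0 1 0
0 1 1
1 0 0

After press 5 at (3,1):
0 0 0
1 1 1
0 0 0
1 0 0
1 1 0

Lights still on: 6

Answer: no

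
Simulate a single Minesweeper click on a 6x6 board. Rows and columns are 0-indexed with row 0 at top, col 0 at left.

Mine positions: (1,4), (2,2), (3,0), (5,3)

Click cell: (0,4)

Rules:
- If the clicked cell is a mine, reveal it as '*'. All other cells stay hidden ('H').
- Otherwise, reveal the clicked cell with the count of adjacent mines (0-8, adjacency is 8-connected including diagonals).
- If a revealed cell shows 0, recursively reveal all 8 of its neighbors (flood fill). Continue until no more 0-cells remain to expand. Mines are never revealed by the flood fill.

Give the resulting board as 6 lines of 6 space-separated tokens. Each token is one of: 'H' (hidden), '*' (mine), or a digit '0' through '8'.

H H H H 1 H
H H H H H H
H H H H H H
H H H H H H
H H H H H H
H H H H H H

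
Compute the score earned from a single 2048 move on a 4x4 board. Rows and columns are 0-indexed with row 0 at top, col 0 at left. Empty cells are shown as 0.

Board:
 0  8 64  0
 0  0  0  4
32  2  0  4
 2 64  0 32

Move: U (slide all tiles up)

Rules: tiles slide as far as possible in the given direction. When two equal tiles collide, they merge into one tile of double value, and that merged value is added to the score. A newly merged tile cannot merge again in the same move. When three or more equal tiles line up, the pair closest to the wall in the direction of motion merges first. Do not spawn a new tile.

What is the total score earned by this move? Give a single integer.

Answer: 8

Derivation:
Slide up:
col 0: [0, 0, 32, 2] -> [32, 2, 0, 0]  score +0 (running 0)
col 1: [8, 0, 2, 64] -> [8, 2, 64, 0]  score +0 (running 0)
col 2: [64, 0, 0, 0] -> [64, 0, 0, 0]  score +0 (running 0)
col 3: [0, 4, 4, 32] -> [8, 32, 0, 0]  score +8 (running 8)
Board after move:
32  8 64  8
 2  2  0 32
 0 64  0  0
 0  0  0  0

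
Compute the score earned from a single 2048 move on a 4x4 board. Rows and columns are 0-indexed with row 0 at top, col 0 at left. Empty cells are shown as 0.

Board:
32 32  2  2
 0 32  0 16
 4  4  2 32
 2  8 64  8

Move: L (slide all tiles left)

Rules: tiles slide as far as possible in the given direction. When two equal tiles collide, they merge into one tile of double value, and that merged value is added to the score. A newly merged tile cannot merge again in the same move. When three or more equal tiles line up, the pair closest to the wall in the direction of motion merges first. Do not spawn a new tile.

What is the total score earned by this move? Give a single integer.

Answer: 76

Derivation:
Slide left:
row 0: [32, 32, 2, 2] -> [64, 4, 0, 0]  score +68 (running 68)
row 1: [0, 32, 0, 16] -> [32, 16, 0, 0]  score +0 (running 68)
row 2: [4, 4, 2, 32] -> [8, 2, 32, 0]  score +8 (running 76)
row 3: [2, 8, 64, 8] -> [2, 8, 64, 8]  score +0 (running 76)
Board after move:
64  4  0  0
32 16  0  0
 8  2 32  0
 2  8 64  8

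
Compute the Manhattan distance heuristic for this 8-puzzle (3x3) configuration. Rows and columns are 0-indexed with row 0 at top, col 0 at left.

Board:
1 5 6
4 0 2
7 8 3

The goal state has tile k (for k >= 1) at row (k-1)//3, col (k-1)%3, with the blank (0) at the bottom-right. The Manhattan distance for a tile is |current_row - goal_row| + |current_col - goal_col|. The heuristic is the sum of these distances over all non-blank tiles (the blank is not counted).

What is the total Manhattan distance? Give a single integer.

Answer: 6

Derivation:
Tile 1: (0,0)->(0,0) = 0
Tile 5: (0,1)->(1,1) = 1
Tile 6: (0,2)->(1,2) = 1
Tile 4: (1,0)->(1,0) = 0
Tile 2: (1,2)->(0,1) = 2
Tile 7: (2,0)->(2,0) = 0
Tile 8: (2,1)->(2,1) = 0
Tile 3: (2,2)->(0,2) = 2
Sum: 0 + 1 + 1 + 0 + 2 + 0 + 0 + 2 = 6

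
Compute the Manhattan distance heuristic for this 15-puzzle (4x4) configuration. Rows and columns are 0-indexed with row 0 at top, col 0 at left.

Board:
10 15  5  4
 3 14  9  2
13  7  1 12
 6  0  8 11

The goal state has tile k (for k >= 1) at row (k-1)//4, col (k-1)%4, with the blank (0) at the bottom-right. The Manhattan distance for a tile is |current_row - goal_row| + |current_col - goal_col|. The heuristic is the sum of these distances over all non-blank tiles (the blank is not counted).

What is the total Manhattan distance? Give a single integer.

Tile 10: (0,0)->(2,1) = 3
Tile 15: (0,1)->(3,2) = 4
Tile 5: (0,2)->(1,0) = 3
Tile 4: (0,3)->(0,3) = 0
Tile 3: (1,0)->(0,2) = 3
Tile 14: (1,1)->(3,1) = 2
Tile 9: (1,2)->(2,0) = 3
Tile 2: (1,3)->(0,1) = 3
Tile 13: (2,0)->(3,0) = 1
Tile 7: (2,1)->(1,2) = 2
Tile 1: (2,2)->(0,0) = 4
Tile 12: (2,3)->(2,3) = 0
Tile 6: (3,0)->(1,1) = 3
Tile 8: (3,2)->(1,3) = 3
Tile 11: (3,3)->(2,2) = 2
Sum: 3 + 4 + 3 + 0 + 3 + 2 + 3 + 3 + 1 + 2 + 4 + 0 + 3 + 3 + 2 = 36

Answer: 36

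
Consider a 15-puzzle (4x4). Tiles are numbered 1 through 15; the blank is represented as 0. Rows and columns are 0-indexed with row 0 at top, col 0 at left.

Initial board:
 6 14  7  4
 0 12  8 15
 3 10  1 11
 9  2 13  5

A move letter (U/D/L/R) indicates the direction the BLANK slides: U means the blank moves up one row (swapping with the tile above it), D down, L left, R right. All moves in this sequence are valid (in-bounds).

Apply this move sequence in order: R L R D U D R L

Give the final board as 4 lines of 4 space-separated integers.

Answer:  6 14  7  4
12 10  8 15
 3  0  1 11
 9  2 13  5

Derivation:
After move 1 (R):
 6 14  7  4
12  0  8 15
 3 10  1 11
 9  2 13  5

After move 2 (L):
 6 14  7  4
 0 12  8 15
 3 10  1 11
 9  2 13  5

After move 3 (R):
 6 14  7  4
12  0  8 15
 3 10  1 11
 9  2 13  5

After move 4 (D):
 6 14  7  4
12 10  8 15
 3  0  1 11
 9  2 13  5

After move 5 (U):
 6 14  7  4
12  0  8 15
 3 10  1 11
 9  2 13  5

After move 6 (D):
 6 14  7  4
12 10  8 15
 3  0  1 11
 9  2 13  5

After move 7 (R):
 6 14  7  4
12 10  8 15
 3  1  0 11
 9  2 13  5

After move 8 (L):
 6 14  7  4
12 10  8 15
 3  0  1 11
 9  2 13  5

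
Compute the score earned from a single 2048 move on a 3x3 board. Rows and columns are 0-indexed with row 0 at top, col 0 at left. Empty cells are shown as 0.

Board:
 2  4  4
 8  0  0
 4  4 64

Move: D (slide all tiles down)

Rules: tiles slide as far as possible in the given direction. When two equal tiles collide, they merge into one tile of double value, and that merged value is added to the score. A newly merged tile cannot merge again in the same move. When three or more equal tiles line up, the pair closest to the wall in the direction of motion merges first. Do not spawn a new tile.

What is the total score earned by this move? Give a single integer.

Answer: 8

Derivation:
Slide down:
col 0: [2, 8, 4] -> [2, 8, 4]  score +0 (running 0)
col 1: [4, 0, 4] -> [0, 0, 8]  score +8 (running 8)
col 2: [4, 0, 64] -> [0, 4, 64]  score +0 (running 8)
Board after move:
 2  0  0
 8  0  4
 4  8 64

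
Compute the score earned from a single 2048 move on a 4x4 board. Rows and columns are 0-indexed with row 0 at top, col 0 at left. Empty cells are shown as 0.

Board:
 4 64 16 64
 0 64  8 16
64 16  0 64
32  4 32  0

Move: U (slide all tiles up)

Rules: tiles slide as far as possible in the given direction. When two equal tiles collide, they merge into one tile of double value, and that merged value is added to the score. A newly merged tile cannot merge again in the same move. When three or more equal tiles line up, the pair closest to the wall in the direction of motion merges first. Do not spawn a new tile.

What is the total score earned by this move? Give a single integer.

Answer: 128

Derivation:
Slide up:
col 0: [4, 0, 64, 32] -> [4, 64, 32, 0]  score +0 (running 0)
col 1: [64, 64, 16, 4] -> [128, 16, 4, 0]  score +128 (running 128)
col 2: [16, 8, 0, 32] -> [16, 8, 32, 0]  score +0 (running 128)
col 3: [64, 16, 64, 0] -> [64, 16, 64, 0]  score +0 (running 128)
Board after move:
  4 128  16  64
 64  16   8  16
 32   4  32  64
  0   0   0   0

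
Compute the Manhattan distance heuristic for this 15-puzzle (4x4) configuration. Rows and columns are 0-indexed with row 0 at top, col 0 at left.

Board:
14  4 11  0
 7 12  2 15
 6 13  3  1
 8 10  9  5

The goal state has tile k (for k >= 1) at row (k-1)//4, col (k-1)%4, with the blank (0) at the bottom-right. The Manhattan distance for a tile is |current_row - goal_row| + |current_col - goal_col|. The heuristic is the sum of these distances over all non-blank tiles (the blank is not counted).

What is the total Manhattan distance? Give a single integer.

Answer: 43

Derivation:
Tile 14: at (0,0), goal (3,1), distance |0-3|+|0-1| = 4
Tile 4: at (0,1), goal (0,3), distance |0-0|+|1-3| = 2
Tile 11: at (0,2), goal (2,2), distance |0-2|+|2-2| = 2
Tile 7: at (1,0), goal (1,2), distance |1-1|+|0-2| = 2
Tile 12: at (1,1), goal (2,3), distance |1-2|+|1-3| = 3
Tile 2: at (1,2), goal (0,1), distance |1-0|+|2-1| = 2
Tile 15: at (1,3), goal (3,2), distance |1-3|+|3-2| = 3
Tile 6: at (2,0), goal (1,1), distance |2-1|+|0-1| = 2
Tile 13: at (2,1), goal (3,0), distance |2-3|+|1-0| = 2
Tile 3: at (2,2), goal (0,2), distance |2-0|+|2-2| = 2
Tile 1: at (2,3), goal (0,0), distance |2-0|+|3-0| = 5
Tile 8: at (3,0), goal (1,3), distance |3-1|+|0-3| = 5
Tile 10: at (3,1), goal (2,1), distance |3-2|+|1-1| = 1
Tile 9: at (3,2), goal (2,0), distance |3-2|+|2-0| = 3
Tile 5: at (3,3), goal (1,0), distance |3-1|+|3-0| = 5
Sum: 4 + 2 + 2 + 2 + 3 + 2 + 3 + 2 + 2 + 2 + 5 + 5 + 1 + 3 + 5 = 43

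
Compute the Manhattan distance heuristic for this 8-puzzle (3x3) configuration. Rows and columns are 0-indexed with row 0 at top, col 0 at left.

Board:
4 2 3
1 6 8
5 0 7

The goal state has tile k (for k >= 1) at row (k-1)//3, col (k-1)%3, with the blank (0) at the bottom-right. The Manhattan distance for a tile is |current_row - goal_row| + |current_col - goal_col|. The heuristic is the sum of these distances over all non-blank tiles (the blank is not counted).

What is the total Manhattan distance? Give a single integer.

Tile 4: at (0,0), goal (1,0), distance |0-1|+|0-0| = 1
Tile 2: at (0,1), goal (0,1), distance |0-0|+|1-1| = 0
Tile 3: at (0,2), goal (0,2), distance |0-0|+|2-2| = 0
Tile 1: at (1,0), goal (0,0), distance |1-0|+|0-0| = 1
Tile 6: at (1,1), goal (1,2), distance |1-1|+|1-2| = 1
Tile 8: at (1,2), goal (2,1), distance |1-2|+|2-1| = 2
Tile 5: at (2,0), goal (1,1), distance |2-1|+|0-1| = 2
Tile 7: at (2,2), goal (2,0), distance |2-2|+|2-0| = 2
Sum: 1 + 0 + 0 + 1 + 1 + 2 + 2 + 2 = 9

Answer: 9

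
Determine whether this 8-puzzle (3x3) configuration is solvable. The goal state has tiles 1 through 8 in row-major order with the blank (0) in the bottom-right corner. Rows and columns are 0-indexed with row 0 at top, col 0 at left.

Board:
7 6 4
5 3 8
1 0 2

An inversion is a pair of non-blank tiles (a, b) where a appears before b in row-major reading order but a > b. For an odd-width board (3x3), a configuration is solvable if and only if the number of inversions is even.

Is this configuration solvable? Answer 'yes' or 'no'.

Inversions (pairs i<j in row-major order where tile[i] > tile[j] > 0): 21
21 is odd, so the puzzle is not solvable.

Answer: no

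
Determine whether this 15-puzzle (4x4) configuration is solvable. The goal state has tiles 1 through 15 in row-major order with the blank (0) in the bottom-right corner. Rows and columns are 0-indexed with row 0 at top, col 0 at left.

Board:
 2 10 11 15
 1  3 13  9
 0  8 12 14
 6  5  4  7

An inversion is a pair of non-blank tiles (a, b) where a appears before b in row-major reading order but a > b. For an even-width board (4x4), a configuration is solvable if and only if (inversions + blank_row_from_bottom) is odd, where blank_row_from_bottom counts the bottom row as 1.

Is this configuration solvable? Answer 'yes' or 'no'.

Answer: yes

Derivation:
Inversions: 55
Blank is in row 2 (0-indexed from top), which is row 2 counting from the bottom (bottom = 1).
55 + 2 = 57, which is odd, so the puzzle is solvable.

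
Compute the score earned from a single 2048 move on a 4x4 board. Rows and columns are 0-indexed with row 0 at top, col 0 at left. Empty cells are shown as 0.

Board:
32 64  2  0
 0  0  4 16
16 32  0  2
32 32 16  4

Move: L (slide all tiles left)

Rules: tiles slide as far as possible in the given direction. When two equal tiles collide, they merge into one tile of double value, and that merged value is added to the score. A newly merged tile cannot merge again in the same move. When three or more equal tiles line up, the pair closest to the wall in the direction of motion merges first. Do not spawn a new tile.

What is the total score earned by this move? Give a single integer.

Answer: 64

Derivation:
Slide left:
row 0: [32, 64, 2, 0] -> [32, 64, 2, 0]  score +0 (running 0)
row 1: [0, 0, 4, 16] -> [4, 16, 0, 0]  score +0 (running 0)
row 2: [16, 32, 0, 2] -> [16, 32, 2, 0]  score +0 (running 0)
row 3: [32, 32, 16, 4] -> [64, 16, 4, 0]  score +64 (running 64)
Board after move:
32 64  2  0
 4 16  0  0
16 32  2  0
64 16  4  0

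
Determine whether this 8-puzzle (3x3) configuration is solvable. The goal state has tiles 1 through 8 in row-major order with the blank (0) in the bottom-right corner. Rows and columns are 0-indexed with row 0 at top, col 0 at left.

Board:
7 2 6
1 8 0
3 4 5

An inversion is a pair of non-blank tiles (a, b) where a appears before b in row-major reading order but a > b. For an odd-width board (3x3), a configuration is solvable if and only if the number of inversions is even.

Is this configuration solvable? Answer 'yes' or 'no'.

Inversions (pairs i<j in row-major order where tile[i] > tile[j] > 0): 14
14 is even, so the puzzle is solvable.

Answer: yes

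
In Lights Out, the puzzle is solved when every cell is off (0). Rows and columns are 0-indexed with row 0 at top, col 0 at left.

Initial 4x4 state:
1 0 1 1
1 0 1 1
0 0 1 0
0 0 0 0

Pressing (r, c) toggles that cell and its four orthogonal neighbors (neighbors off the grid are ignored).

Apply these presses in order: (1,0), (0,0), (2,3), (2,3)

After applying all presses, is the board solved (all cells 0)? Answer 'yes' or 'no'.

Answer: no

Derivation:
After press 1 at (1,0):
0 0 1 1
0 1 1 1
1 0 1 0
0 0 0 0

After press 2 at (0,0):
1 1 1 1
1 1 1 1
1 0 1 0
0 0 0 0

After press 3 at (2,3):
1 1 1 1
1 1 1 0
1 0 0 1
0 0 0 1

After press 4 at (2,3):
1 1 1 1
1 1 1 1
1 0 1 0
0 0 0 0

Lights still on: 10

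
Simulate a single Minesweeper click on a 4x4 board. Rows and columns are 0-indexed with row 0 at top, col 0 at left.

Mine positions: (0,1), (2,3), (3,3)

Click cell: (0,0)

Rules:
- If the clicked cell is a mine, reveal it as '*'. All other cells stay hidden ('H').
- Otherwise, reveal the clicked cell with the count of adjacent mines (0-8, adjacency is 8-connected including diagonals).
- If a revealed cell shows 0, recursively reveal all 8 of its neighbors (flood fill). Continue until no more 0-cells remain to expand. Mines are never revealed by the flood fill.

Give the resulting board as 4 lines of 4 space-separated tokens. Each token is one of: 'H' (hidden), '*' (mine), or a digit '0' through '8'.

1 H H H
H H H H
H H H H
H H H H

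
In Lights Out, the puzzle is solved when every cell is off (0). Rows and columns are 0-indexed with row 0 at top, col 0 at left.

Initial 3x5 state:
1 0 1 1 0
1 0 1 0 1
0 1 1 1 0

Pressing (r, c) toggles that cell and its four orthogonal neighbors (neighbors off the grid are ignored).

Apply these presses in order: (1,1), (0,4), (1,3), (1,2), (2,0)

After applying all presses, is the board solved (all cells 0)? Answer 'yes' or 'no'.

Answer: no

Derivation:
After press 1 at (1,1):
1 1 1 1 0
0 1 0 0 1
0 0 1 1 0

After press 2 at (0,4):
1 1 1 0 1
0 1 0 0 0
0 0 1 1 0

After press 3 at (1,3):
1 1 1 1 1
0 1 1 1 1
0 0 1 0 0

After press 4 at (1,2):
1 1 0 1 1
0 0 0 0 1
0 0 0 0 0

After press 5 at (2,0):
1 1 0 1 1
1 0 0 0 1
1 1 0 0 0

Lights still on: 8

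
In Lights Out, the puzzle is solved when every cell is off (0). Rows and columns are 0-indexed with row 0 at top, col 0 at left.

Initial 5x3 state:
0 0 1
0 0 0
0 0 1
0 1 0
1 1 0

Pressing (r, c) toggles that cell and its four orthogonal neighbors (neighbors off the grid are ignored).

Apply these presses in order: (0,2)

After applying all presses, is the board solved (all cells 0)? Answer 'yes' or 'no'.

Answer: no

Derivation:
After press 1 at (0,2):
0 1 0
0 0 1
0 0 1
0 1 0
1 1 0

Lights still on: 6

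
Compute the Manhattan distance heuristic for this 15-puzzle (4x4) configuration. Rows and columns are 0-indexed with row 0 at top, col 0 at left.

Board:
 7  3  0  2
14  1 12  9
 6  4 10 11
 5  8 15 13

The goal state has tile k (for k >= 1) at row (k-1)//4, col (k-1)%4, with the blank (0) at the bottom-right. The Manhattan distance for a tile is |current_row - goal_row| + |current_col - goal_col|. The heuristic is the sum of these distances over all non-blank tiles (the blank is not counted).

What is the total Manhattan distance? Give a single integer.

Answer: 34

Derivation:
Tile 7: (0,0)->(1,2) = 3
Tile 3: (0,1)->(0,2) = 1
Tile 2: (0,3)->(0,1) = 2
Tile 14: (1,0)->(3,1) = 3
Tile 1: (1,1)->(0,0) = 2
Tile 12: (1,2)->(2,3) = 2
Tile 9: (1,3)->(2,0) = 4
Tile 6: (2,0)->(1,1) = 2
Tile 4: (2,1)->(0,3) = 4
Tile 10: (2,2)->(2,1) = 1
Tile 11: (2,3)->(2,2) = 1
Tile 5: (3,0)->(1,0) = 2
Tile 8: (3,1)->(1,3) = 4
Tile 15: (3,2)->(3,2) = 0
Tile 13: (3,3)->(3,0) = 3
Sum: 3 + 1 + 2 + 3 + 2 + 2 + 4 + 2 + 4 + 1 + 1 + 2 + 4 + 0 + 3 = 34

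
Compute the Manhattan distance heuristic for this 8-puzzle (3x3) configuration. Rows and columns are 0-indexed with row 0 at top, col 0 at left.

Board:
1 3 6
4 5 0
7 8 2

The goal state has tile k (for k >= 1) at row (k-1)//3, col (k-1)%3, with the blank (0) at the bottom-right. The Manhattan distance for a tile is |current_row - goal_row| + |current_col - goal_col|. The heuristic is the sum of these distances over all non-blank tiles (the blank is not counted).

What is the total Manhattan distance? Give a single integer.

Tile 1: at (0,0), goal (0,0), distance |0-0|+|0-0| = 0
Tile 3: at (0,1), goal (0,2), distance |0-0|+|1-2| = 1
Tile 6: at (0,2), goal (1,2), distance |0-1|+|2-2| = 1
Tile 4: at (1,0), goal (1,0), distance |1-1|+|0-0| = 0
Tile 5: at (1,1), goal (1,1), distance |1-1|+|1-1| = 0
Tile 7: at (2,0), goal (2,0), distance |2-2|+|0-0| = 0
Tile 8: at (2,1), goal (2,1), distance |2-2|+|1-1| = 0
Tile 2: at (2,2), goal (0,1), distance |2-0|+|2-1| = 3
Sum: 0 + 1 + 1 + 0 + 0 + 0 + 0 + 3 = 5

Answer: 5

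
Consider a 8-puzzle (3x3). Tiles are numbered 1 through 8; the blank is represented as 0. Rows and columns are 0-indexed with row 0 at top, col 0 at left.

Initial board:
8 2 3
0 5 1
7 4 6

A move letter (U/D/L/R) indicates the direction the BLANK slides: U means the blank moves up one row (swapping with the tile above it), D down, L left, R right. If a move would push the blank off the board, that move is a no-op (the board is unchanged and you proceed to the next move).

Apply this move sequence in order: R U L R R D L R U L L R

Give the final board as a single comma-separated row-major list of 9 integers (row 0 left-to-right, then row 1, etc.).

After move 1 (R):
8 2 3
5 0 1
7 4 6

After move 2 (U):
8 0 3
5 2 1
7 4 6

After move 3 (L):
0 8 3
5 2 1
7 4 6

After move 4 (R):
8 0 3
5 2 1
7 4 6

After move 5 (R):
8 3 0
5 2 1
7 4 6

After move 6 (D):
8 3 1
5 2 0
7 4 6

After move 7 (L):
8 3 1
5 0 2
7 4 6

After move 8 (R):
8 3 1
5 2 0
7 4 6

After move 9 (U):
8 3 0
5 2 1
7 4 6

After move 10 (L):
8 0 3
5 2 1
7 4 6

After move 11 (L):
0 8 3
5 2 1
7 4 6

After move 12 (R):
8 0 3
5 2 1
7 4 6

Answer: 8, 0, 3, 5, 2, 1, 7, 4, 6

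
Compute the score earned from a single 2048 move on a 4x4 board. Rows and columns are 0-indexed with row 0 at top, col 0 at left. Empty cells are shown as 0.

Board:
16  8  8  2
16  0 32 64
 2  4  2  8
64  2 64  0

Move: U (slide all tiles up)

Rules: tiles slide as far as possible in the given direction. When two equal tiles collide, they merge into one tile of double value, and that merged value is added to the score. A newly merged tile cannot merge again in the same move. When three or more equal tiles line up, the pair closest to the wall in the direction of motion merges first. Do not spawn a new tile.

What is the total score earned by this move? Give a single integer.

Slide up:
col 0: [16, 16, 2, 64] -> [32, 2, 64, 0]  score +32 (running 32)
col 1: [8, 0, 4, 2] -> [8, 4, 2, 0]  score +0 (running 32)
col 2: [8, 32, 2, 64] -> [8, 32, 2, 64]  score +0 (running 32)
col 3: [2, 64, 8, 0] -> [2, 64, 8, 0]  score +0 (running 32)
Board after move:
32  8  8  2
 2  4 32 64
64  2  2  8
 0  0 64  0

Answer: 32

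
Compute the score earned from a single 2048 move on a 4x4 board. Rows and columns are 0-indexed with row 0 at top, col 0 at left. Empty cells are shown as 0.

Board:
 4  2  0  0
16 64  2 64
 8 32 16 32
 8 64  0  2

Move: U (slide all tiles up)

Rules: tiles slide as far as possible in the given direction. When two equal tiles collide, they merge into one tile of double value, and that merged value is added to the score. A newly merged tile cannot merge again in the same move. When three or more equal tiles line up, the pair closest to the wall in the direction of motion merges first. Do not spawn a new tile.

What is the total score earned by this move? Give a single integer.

Answer: 16

Derivation:
Slide up:
col 0: [4, 16, 8, 8] -> [4, 16, 16, 0]  score +16 (running 16)
col 1: [2, 64, 32, 64] -> [2, 64, 32, 64]  score +0 (running 16)
col 2: [0, 2, 16, 0] -> [2, 16, 0, 0]  score +0 (running 16)
col 3: [0, 64, 32, 2] -> [64, 32, 2, 0]  score +0 (running 16)
Board after move:
 4  2  2 64
16 64 16 32
16 32  0  2
 0 64  0  0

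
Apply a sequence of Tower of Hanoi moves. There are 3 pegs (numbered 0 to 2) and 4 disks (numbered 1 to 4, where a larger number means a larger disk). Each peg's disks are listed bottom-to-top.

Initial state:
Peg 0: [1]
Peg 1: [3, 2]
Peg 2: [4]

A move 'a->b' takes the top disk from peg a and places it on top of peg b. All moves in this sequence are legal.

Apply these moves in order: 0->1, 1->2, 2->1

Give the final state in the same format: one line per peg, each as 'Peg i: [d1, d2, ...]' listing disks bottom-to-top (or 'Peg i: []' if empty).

Answer: Peg 0: []
Peg 1: [3, 2, 1]
Peg 2: [4]

Derivation:
After move 1 (0->1):
Peg 0: []
Peg 1: [3, 2, 1]
Peg 2: [4]

After move 2 (1->2):
Peg 0: []
Peg 1: [3, 2]
Peg 2: [4, 1]

After move 3 (2->1):
Peg 0: []
Peg 1: [3, 2, 1]
Peg 2: [4]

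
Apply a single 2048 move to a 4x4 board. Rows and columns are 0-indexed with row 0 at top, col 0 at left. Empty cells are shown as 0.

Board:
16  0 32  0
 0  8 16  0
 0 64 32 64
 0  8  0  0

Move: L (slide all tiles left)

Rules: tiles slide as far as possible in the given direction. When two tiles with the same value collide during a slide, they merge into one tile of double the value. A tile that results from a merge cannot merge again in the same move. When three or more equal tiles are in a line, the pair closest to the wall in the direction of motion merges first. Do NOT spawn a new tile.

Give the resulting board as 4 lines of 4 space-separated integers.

Slide left:
row 0: [16, 0, 32, 0] -> [16, 32, 0, 0]
row 1: [0, 8, 16, 0] -> [8, 16, 0, 0]
row 2: [0, 64, 32, 64] -> [64, 32, 64, 0]
row 3: [0, 8, 0, 0] -> [8, 0, 0, 0]

Answer: 16 32  0  0
 8 16  0  0
64 32 64  0
 8  0  0  0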